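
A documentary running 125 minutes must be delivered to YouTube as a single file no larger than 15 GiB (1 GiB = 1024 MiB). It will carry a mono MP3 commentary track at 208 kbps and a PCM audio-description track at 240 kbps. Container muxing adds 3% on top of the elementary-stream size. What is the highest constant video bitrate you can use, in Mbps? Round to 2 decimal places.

Budget: 15 GiB = 128849.0 Mb.
Stream payload after overhead: 128849.0 / 1.03 = 125096.1 Mb.
125 min = 7500 s
Total bitrate budget: 125096.1 Mb / 7500 s = 16.679 Mbps.
Audio total: 208 + 240 = 448 kbps = 0.448 Mbps.
Video: 16.679 − 0.448 = 16.231 Mbps.

16.23 Mbps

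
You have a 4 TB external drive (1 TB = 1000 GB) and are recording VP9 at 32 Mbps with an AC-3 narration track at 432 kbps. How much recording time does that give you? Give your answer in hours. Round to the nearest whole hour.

Audio: 432 kbps = 0.432 Mbps.
Total bitrate: 32 + 0.432 = 32.432 Mbps.
Capacity: 4 TB = 32,000,000 Mb.
Recording time: 32,000,000 / 32.432 = 986,680 s ≈ 274 hours.

274 hours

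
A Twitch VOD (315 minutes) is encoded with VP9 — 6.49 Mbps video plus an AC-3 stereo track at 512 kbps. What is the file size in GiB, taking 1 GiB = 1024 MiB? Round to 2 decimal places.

15.41 GiB

315 min = 18900 s
Audio: 512 kbps = 0.512 Mbps.
Total bitrate: 6.49 + 0.512 = 7.002 Mbps.
Stream data: 7.002 Mbps × 18900 s = 132337.8 Mb.
132,338 Mb = 16,542,225,000 bytes ÷ 1,073,741,824 = 15.41 GiB.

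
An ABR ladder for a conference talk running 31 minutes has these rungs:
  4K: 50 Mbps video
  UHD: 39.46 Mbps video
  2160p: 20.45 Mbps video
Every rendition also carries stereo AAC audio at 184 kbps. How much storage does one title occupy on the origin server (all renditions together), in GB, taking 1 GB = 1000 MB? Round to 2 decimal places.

25.68 GB

31 min = 1860 s
Audio: 184 kbps = 0.184 Mbps.
Sum of rendition bitrates: (50+0.184) + (39.46+0.184) + (20.45+0.184) = 110.462 Mbps.
× 1860 s = 205,459 Mb = 25,682 MB = 25.68 GB.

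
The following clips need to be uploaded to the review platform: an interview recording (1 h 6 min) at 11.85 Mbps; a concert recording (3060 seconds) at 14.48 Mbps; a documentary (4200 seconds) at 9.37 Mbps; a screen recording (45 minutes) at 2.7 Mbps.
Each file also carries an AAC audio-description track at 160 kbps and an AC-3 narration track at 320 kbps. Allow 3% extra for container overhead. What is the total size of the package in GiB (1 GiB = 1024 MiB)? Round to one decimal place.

Audio total: 160 + 320 = 480 kbps = 0.480 Mbps.
interview recording: 12.330 Mbps × 3960 s × 1.03 = 50291.6 Mb
concert recording: 14.960 Mbps × 3060 s × 1.03 = 47150.9 Mb
documentary: 9.850 Mbps × 4200 s × 1.03 = 42611.1 Mb
screen recording: 3.180 Mbps × 2700 s × 1.03 = 8843.6 Mb
Total: 148897.2 Mb = 18612.2 MB.
= 17.33 GiB.

17.3 GiB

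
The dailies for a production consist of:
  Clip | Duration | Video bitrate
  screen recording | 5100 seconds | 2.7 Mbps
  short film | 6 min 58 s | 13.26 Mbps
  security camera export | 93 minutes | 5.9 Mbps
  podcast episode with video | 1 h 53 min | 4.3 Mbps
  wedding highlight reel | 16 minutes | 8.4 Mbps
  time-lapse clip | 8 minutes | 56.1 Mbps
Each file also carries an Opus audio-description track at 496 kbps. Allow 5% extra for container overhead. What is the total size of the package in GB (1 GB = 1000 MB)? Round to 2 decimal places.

Audio: 496 kbps = 0.496 Mbps.
screen recording: 3.196 Mbps × 5100 s × 1.05 = 17114.6 Mb
short film: 13.756 Mbps × 418 s × 1.05 = 6037.5 Mb
security camera export: 6.396 Mbps × 5580 s × 1.05 = 37474.2 Mb
podcast episode with video: 4.796 Mbps × 6780 s × 1.05 = 34142.7 Mb
wedding highlight reel: 8.896 Mbps × 960 s × 1.05 = 8967.2 Mb
time-lapse clip: 56.596 Mbps × 480 s × 1.05 = 28524.4 Mb
Total: 132260.5 Mb = 16532.6 MB.
= 16.53 GB.

16.53 GB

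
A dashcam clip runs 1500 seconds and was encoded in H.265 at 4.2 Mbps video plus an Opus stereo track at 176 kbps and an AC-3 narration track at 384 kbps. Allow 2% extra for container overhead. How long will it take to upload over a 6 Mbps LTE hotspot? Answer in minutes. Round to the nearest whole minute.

Audio total: 176 + 384 = 560 kbps = 0.560 Mbps.
Total bitrate: 4.760 Mbps.
File: 4.760 Mbps × 1500 s = 7140.0 Mb.
With 2% container overhead: ×1.02. → 7282.8 Mb.
At 6 Mbps: 7282.8 / 6 = 1213.8 s ≈ 20.2 minutes.

20 minutes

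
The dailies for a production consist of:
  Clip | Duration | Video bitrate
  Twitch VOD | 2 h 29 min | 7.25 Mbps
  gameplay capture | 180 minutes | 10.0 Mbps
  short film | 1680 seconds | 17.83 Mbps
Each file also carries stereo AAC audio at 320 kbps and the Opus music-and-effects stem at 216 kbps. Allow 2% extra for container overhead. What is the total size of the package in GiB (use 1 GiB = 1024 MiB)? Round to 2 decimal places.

25.44 GiB

Audio total: 320 + 216 = 536 kbps = 0.536 Mbps.
Twitch VOD: 7.786 Mbps × 8940 s × 1.02 = 70999.0 Mb
gameplay capture: 10.536 Mbps × 10800 s × 1.02 = 116064.6 Mb
short film: 18.366 Mbps × 1680 s × 1.02 = 31472.0 Mb
Total: 218535.5 Mb = 27316.9 MB.
= 25.44 GiB.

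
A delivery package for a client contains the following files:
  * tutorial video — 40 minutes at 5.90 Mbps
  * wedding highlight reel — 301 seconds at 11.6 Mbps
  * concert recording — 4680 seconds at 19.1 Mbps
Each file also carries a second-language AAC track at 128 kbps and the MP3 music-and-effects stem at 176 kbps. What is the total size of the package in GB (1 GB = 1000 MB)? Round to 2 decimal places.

13.66 GB

Audio total: 128 + 176 = 304 kbps = 0.304 Mbps.
tutorial video: 6.204 Mbps × 2400 s = 14889.6 Mb
wedding highlight reel: 11.904 Mbps × 301 s = 3583.1 Mb
concert recording: 19.404 Mbps × 4680 s = 90810.7 Mb
Total: 109283.4 Mb = 13660.4 MB.
= 13.66 GB.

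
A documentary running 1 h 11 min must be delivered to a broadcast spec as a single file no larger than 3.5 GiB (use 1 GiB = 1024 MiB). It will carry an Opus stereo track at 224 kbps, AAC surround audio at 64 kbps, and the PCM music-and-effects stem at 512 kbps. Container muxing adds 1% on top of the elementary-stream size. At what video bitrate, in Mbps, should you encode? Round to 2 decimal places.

6.19 Mbps

Budget: 3.5 GiB = 30064.8 Mb.
Stream payload after overhead: 30064.8 / 1.01 = 29767.1 Mb.
1 h 11 min = 71 min = 4260 s
Total bitrate budget: 29767.1 Mb / 4260 s = 6.988 Mbps.
Audio total: 224 + 64 + 512 = 800 kbps = 0.800 Mbps.
Video: 6.988 − 0.800 = 6.188 Mbps.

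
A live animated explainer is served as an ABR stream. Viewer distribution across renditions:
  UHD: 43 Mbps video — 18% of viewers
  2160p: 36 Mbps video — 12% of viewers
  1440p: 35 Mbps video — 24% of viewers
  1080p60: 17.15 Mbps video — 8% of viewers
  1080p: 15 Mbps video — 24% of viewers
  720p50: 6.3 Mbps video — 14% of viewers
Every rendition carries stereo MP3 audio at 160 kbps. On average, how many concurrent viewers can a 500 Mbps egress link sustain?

18

Audio: 160 kbps = 0.160 Mbps.
Average per-viewer bitrate: 0.18×43.160 + 0.12×36.160 + 0.24×35.160 + 0.08×17.310 + 0.24×15.160 + 0.14×6.460 = 26.474 Mbps.
500 Mbps = 500.0 Mbps; 500.0 / 26.474 = 18.89 → 18.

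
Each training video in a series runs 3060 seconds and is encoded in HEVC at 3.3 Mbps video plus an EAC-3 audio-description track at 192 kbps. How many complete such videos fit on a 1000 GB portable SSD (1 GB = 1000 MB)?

Audio: 192 kbps = 0.192 Mbps.
Total bitrate: 3.492 Mbps.
Per item: 3.492 Mbps × 3060 s = 10,686 Mb = 1,336 MB.
Capacity: 1000 GB = 8,000,000 Mb; 748.68 items → 748 complete.

748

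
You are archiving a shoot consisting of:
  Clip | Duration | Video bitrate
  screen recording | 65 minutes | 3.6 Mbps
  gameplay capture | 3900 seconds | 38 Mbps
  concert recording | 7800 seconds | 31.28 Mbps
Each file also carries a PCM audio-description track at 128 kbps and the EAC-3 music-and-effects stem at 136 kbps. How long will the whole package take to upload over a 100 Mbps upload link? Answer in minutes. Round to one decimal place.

68.4 minutes

Audio total: 128 + 136 = 264 kbps = 0.264 Mbps.
screen recording: 3.864 Mbps × 3900 s = 15069.6 Mb
gameplay capture: 38.264 Mbps × 3900 s = 149229.6 Mb
concert recording: 31.544 Mbps × 7800 s = 246043.2 Mb
Total: 410342.4 Mb = 51292.8 MB.
At 100 Mbps: 410342.4 / 100 = 4103 s ≈ 68.4 minutes.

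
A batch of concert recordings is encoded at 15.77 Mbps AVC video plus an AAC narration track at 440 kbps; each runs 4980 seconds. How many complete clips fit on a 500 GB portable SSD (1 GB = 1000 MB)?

49

Audio: 440 kbps = 0.440 Mbps.
Total bitrate: 16.210 Mbps.
Per item: 16.210 Mbps × 4980 s = 80,726 Mb = 10,091 MB.
Capacity: 500 GB = 4,000,000 Mb; 49.55 items → 49 complete.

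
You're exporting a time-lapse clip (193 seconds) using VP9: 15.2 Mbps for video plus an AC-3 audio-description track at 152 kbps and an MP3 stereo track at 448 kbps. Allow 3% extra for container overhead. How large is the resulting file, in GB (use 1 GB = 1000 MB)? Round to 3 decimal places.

Audio total: 152 + 448 = 600 kbps = 0.600 Mbps.
Total bitrate: 15.2 + 0.600 = 15.800 Mbps.
Stream data: 15.800 Mbps × 193 s = 3049.4 Mb.
With 3% container overhead: ×1.03.
3,141 Mb ÷ 8 = 392.6 MB → 0.3926 GB.

0.393 GB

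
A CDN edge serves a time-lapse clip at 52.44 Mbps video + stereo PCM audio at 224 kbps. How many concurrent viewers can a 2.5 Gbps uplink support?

47

Audio: 224 kbps = 0.224 Mbps.
Per-viewer media rate: 52.664 Mbps.
2.5 Gbps = 2,500 Mbps; 2,500 / 52.664 = 47.47 → 47 viewers.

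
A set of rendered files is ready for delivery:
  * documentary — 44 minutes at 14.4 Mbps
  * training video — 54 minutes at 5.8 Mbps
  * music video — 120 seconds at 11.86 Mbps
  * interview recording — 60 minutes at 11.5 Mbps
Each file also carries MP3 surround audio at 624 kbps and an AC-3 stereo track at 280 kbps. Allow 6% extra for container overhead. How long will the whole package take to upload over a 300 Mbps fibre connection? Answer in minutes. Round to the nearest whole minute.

Audio total: 624 + 280 = 904 kbps = 0.904 Mbps.
documentary: 15.304 Mbps × 2640 s × 1.06 = 42826.7 Mb
training video: 6.704 Mbps × 3240 s × 1.06 = 23024.2 Mb
music video: 12.764 Mbps × 120 s × 1.06 = 1623.6 Mb
interview recording: 12.404 Mbps × 3600 s × 1.06 = 47333.7 Mb
Total: 114808.2 Mb = 14351.0 MB.
At 300 Mbps: 114808.2 / 300 = 383 s ≈ 6.38 minutes.

6 minutes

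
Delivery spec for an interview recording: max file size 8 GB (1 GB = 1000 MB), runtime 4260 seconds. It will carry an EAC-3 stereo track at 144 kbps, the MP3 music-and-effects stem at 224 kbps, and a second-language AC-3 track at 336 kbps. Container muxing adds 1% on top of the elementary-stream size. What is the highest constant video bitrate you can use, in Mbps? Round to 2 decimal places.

Budget: 8 GB = 64000.0 Mb.
Stream payload after overhead: 64000.0 / 1.01 = 63366.3 Mb.
Total bitrate budget: 63366.3 Mb / 4260 s = 14.875 Mbps.
Audio total: 144 + 224 + 336 = 704 kbps = 0.704 Mbps.
Video: 14.875 − 0.704 = 14.171 Mbps.

14.17 Mbps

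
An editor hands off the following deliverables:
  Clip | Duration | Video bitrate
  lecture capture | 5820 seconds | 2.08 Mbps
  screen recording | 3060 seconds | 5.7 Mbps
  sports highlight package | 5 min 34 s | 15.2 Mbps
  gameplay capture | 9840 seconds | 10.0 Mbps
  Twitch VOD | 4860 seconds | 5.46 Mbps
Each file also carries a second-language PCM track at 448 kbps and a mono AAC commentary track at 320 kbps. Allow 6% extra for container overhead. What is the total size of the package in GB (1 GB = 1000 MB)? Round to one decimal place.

23.6 GB

Audio total: 448 + 320 = 768 kbps = 0.768 Mbps.
lecture capture: 2.848 Mbps × 5820 s × 1.06 = 17569.9 Mb
screen recording: 6.468 Mbps × 3060 s × 1.06 = 20979.6 Mb
sports highlight package: 15.968 Mbps × 334 s × 1.06 = 5653.3 Mb
gameplay capture: 10.768 Mbps × 9840 s × 1.06 = 112314.5 Mb
Twitch VOD: 6.228 Mbps × 4860 s × 1.06 = 32084.2 Mb
Total: 188601.5 Mb = 23575.2 MB.
= 23.58 GB.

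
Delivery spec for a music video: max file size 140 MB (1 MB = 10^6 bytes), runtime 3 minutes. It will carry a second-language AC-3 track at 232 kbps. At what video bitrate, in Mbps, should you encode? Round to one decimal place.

Budget: 140 MB = 1120.0 Mb.
3 min = 180 s
Total bitrate budget: 1120.0 Mb / 180 s = 6.222 Mbps.
Audio: 232 kbps = 0.232 Mbps.
Video: 6.222 − 0.232 = 5.990 Mbps.

6.0 Mbps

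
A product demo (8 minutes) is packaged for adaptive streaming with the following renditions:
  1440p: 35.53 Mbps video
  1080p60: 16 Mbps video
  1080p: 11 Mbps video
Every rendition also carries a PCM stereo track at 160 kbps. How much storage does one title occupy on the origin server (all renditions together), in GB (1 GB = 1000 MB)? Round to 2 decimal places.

3.78 GB

8 min = 480 s
Audio: 160 kbps = 0.160 Mbps.
Sum of rendition bitrates: (35.53+0.160) + (16+0.160) + (11+0.160) = 63.010 Mbps.
× 480 s = 30,245 Mb = 3,781 MB = 3.781 GB.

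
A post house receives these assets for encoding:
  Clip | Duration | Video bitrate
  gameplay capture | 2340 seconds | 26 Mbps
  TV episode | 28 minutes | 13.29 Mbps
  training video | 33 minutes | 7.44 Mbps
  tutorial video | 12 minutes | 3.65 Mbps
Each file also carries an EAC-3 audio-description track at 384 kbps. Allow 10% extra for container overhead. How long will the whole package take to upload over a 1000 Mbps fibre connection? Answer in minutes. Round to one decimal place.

1.9 minutes

Audio: 384 kbps = 0.384 Mbps.
gameplay capture: 26.384 Mbps × 2340 s × 1.10 = 67912.4 Mb
TV episode: 13.674 Mbps × 1680 s × 1.10 = 25269.6 Mb
training video: 7.824 Mbps × 1980 s × 1.10 = 17040.7 Mb
tutorial video: 4.034 Mbps × 720 s × 1.10 = 3194.9 Mb
Total: 113417.6 Mb = 14177.2 MB.
At 1000 Mbps: 113417.6 / 1000 = 113 s ≈ 1.89 minutes.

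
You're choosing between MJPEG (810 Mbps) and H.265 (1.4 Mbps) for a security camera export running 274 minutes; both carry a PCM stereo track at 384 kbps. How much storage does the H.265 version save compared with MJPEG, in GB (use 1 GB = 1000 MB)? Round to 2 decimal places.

274 min = 16440 s
Audio: 384 kbps = 0.384 Mbps.
MJPEG: 810.384 Mbps × 16440 s = 13322713.0 Mb = 1665.339 GB.
H.265: 1.784 Mbps × 16440 s = 29329.0 Mb = 3.666 GB.
Saving: 1665.339 − 3.666 = 1661.673 GB.

1661.67 GB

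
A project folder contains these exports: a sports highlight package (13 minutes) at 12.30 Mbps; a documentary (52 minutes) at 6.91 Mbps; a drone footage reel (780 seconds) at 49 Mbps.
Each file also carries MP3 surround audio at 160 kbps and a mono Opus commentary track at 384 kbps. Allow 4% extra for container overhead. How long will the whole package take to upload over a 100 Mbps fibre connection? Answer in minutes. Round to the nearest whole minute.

12 minutes

Audio total: 160 + 384 = 544 kbps = 0.544 Mbps.
sports highlight package: 12.844 Mbps × 780 s × 1.04 = 10419.1 Mb
documentary: 7.454 Mbps × 3120 s × 1.04 = 24186.7 Mb
drone footage reel: 49.544 Mbps × 780 s × 1.04 = 40190.1 Mb
Total: 74795.9 Mb = 9349.5 MB.
At 100 Mbps: 74795.9 / 100 = 748 s ≈ 12.5 minutes.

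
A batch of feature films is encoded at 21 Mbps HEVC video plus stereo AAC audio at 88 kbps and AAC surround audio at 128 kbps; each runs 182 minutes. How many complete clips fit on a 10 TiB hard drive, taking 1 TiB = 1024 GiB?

379

182 min = 10920 s
Audio total: 88 + 128 = 216 kbps = 0.216 Mbps.
Total bitrate: 21.216 Mbps.
Per item: 21.216 Mbps × 10920 s = 231,679 Mb = 28,960 MB.
Capacity: 10 TiB = 87,960,930 Mb; 379.67 items → 379 complete.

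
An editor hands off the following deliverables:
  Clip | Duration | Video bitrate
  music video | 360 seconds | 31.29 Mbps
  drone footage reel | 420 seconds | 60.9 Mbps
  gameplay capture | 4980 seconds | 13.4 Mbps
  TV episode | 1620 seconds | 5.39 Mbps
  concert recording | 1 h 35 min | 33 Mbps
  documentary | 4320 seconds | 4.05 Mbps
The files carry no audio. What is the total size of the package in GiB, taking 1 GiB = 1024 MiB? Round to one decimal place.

music video: 31.290 Mbps × 360 s = 11264.4 Mb
drone footage reel: 60.900 Mbps × 420 s = 25578.0 Mb
gameplay capture: 13.400 Mbps × 4980 s = 66732.0 Mb
TV episode: 5.390 Mbps × 1620 s = 8731.8 Mb
concert recording: 33.000 Mbps × 5700 s = 188100.0 Mb
documentary: 4.050 Mbps × 4320 s = 17496.0 Mb
Total: 317902.2 Mb = 39737.8 MB.
= 37.01 GiB.

37.0 GiB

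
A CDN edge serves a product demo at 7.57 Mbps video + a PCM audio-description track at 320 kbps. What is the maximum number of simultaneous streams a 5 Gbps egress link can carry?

Audio: 320 kbps = 0.320 Mbps.
Per-viewer media rate: 7.890 Mbps.
5 Gbps = 5,000 Mbps; 5,000 / 7.890 = 633.71 → 633 viewers.

633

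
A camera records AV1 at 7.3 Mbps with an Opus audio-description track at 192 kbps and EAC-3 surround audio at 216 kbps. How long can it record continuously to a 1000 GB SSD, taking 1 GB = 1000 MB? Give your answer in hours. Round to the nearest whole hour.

288 hours

Audio total: 192 + 216 = 408 kbps = 0.408 Mbps.
Total bitrate: 7.3 + 0.408 = 7.708 Mbps.
Capacity: 1000 GB = 8,000,000 Mb.
Recording time: 8,000,000 / 7.708 = 1,037,883 s ≈ 288 hours.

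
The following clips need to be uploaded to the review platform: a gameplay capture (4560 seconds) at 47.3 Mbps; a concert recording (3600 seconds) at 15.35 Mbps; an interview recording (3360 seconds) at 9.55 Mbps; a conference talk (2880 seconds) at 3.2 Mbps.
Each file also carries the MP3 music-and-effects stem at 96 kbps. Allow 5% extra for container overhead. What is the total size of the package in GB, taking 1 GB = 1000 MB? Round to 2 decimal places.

Audio: 96 kbps = 0.096 Mbps.
gameplay capture: 47.396 Mbps × 4560 s × 1.05 = 226932.0 Mb
concert recording: 15.446 Mbps × 3600 s × 1.05 = 58385.9 Mb
interview recording: 9.646 Mbps × 3360 s × 1.05 = 34031.1 Mb
conference talk: 3.296 Mbps × 2880 s × 1.05 = 9967.1 Mb
Total: 329316.1 Mb = 41164.5 MB.
= 41.16 GB.

41.16 GB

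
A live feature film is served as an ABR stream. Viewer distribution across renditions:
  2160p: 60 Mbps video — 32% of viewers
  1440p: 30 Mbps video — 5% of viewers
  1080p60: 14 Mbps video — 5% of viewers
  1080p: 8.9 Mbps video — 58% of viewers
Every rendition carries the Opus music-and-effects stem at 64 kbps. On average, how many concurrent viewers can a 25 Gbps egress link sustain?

938

Audio: 64 kbps = 0.064 Mbps.
Average per-viewer bitrate: 0.32×60.064 + 0.05×30.064 + 0.05×14.064 + 0.58×8.964 = 26.626 Mbps.
25 Gbps = 25,000 Mbps; 25,000 / 26.626 = 938.93 → 938.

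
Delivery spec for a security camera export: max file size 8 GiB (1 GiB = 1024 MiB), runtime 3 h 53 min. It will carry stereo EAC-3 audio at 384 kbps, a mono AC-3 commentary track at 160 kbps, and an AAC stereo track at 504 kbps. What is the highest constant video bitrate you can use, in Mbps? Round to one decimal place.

Budget: 8 GiB = 68719.5 Mb.
3 h 53 min = 233 min = 13980 s
Total bitrate budget: 68719.5 Mb / 13980 s = 4.916 Mbps.
Audio total: 384 + 160 + 504 = 1048 kbps = 1.048 Mbps.
Video: 4.916 − 1.048 = 3.868 Mbps.

3.9 Mbps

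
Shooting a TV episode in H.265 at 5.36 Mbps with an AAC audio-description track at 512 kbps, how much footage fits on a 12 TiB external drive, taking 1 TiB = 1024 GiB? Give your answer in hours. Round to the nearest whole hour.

Audio: 512 kbps = 0.512 Mbps.
Total bitrate: 5.36 + 0.512 = 5.872 Mbps.
Capacity: 12 TiB = 105,553,116 Mb.
Recording time: 105,553,116 / 5.872 = 17,975,667 s ≈ 4,993 hours.

4993 hours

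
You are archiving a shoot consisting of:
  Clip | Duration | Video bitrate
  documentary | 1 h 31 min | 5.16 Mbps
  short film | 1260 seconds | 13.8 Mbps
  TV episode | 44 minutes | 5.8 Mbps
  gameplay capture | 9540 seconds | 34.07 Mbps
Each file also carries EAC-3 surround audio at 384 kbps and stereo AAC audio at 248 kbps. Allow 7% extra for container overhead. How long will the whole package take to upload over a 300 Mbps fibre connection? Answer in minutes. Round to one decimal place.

Audio total: 384 + 248 = 632 kbps = 0.632 Mbps.
documentary: 5.792 Mbps × 5460 s × 1.07 = 33838.0 Mb
short film: 14.432 Mbps × 1260 s × 1.07 = 19457.2 Mb
TV episode: 6.432 Mbps × 2640 s × 1.07 = 18169.1 Mb
gameplay capture: 34.702 Mbps × 9540 s × 1.07 = 354231.1 Mb
Total: 425695.4 Mb = 53211.9 MB.
At 300 Mbps: 425695.4 / 300 = 1419 s ≈ 23.6 minutes.

23.6 minutes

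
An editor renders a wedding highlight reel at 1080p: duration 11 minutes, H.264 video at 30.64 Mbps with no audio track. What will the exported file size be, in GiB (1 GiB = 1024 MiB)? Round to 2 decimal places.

11 min = 660 s
Total bitrate: 30.64 Mbps.
Stream data: 30.640 Mbps × 660 s = 20222.4 Mb.
20,222 Mb = 2,527,800,000 bytes ÷ 1,073,741,824 = 2.354 GiB.

2.35 GiB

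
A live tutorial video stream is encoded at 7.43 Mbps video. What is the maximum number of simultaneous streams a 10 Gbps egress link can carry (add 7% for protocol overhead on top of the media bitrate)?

1257

On the wire with 7% overhead: 7.950 Mbps.
10 Gbps = 10,000 Mbps; 10,000 / 7.950 = 1257.85 → 1257 viewers.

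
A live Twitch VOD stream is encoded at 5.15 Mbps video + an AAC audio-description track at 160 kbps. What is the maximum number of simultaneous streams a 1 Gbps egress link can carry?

Audio: 160 kbps = 0.160 Mbps.
Per-viewer media rate: 5.310 Mbps.
1 Gbps = 1,000 Mbps; 1,000 / 5.310 = 188.32 → 188 viewers.

188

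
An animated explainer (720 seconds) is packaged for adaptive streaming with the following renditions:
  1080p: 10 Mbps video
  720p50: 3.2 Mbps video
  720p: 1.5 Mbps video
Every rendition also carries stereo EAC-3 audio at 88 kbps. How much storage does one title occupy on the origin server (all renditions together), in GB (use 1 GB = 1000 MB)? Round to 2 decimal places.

Audio: 88 kbps = 0.088 Mbps.
Sum of rendition bitrates: (10+0.088) + (3.2+0.088) + (1.5+0.088) = 14.964 Mbps.
× 720 s = 10,774 Mb = 1,347 MB = 1.347 GB.

1.35 GB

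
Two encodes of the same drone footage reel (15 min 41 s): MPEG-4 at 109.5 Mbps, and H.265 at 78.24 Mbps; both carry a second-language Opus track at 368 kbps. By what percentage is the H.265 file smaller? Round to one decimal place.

15 min 41 s = 941 s
Audio: 368 kbps = 0.368 Mbps.
MPEG-4: 109.868 Mbps × 941 s = 103385.8 Mb = 12.036 GiB.
H.265: 78.608 Mbps × 941 s = 73970.1 Mb = 8.611 GiB.
Reduction: (1 − 8.611/12.036) × 100 = 28.45%.

28.5%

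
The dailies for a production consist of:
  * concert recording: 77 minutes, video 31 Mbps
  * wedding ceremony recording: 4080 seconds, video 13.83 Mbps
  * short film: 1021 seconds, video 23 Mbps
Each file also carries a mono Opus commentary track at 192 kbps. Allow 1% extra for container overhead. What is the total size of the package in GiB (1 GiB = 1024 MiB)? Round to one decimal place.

26.5 GiB

Audio: 192 kbps = 0.192 Mbps.
concert recording: 31.192 Mbps × 4620 s × 1.01 = 145548.1 Mb
wedding ceremony recording: 14.022 Mbps × 4080 s × 1.01 = 57781.9 Mb
short film: 23.192 Mbps × 1021 s × 1.01 = 23915.8 Mb
Total: 227245.8 Mb = 28405.7 MB.
= 26.45 GiB.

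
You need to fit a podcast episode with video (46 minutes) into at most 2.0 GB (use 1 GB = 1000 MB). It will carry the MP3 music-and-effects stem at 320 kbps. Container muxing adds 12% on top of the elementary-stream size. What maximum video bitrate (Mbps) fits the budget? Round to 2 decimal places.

4.86 Mbps

Budget: 2.0 GB = 16000.0 Mb.
Stream payload after overhead: 16000.0 / 1.12 = 14285.7 Mb.
46 min = 2760 s
Total bitrate budget: 14285.7 Mb / 2760 s = 5.176 Mbps.
Audio: 320 kbps = 0.320 Mbps.
Video: 5.176 − 0.320 = 4.856 Mbps.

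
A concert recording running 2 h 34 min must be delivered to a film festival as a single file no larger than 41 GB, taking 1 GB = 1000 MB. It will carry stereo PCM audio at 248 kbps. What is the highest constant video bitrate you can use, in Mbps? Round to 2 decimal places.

35.25 Mbps

Budget: 41 GB = 328000.0 Mb.
2 h 34 min = 154 min = 9240 s
Total bitrate budget: 328000.0 Mb / 9240 s = 35.498 Mbps.
Audio: 248 kbps = 0.248 Mbps.
Video: 35.498 − 0.248 = 35.250 Mbps.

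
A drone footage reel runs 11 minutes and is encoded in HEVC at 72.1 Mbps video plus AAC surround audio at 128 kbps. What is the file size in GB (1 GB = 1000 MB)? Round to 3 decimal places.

11 min = 660 s
Audio: 128 kbps = 0.128 Mbps.
Total bitrate: 72.1 + 0.128 = 72.228 Mbps.
Stream data: 72.228 Mbps × 660 s = 47670.5 Mb.
47,670 Mb ÷ 8 = 5,959 MB → 5.959 GB.

5.959 GB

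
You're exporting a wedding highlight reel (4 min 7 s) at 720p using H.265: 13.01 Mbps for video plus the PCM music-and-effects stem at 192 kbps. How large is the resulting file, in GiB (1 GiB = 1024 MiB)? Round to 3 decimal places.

0.380 GiB

4 min 7 s = 247 s
Audio: 192 kbps = 0.192 Mbps.
Total bitrate: 13.01 + 0.192 = 13.202 Mbps.
Stream data: 13.202 Mbps × 247 s = 3260.9 Mb.
3,261 Mb = 407,611,750 bytes ÷ 1,073,741,824 = 0.3796 GiB.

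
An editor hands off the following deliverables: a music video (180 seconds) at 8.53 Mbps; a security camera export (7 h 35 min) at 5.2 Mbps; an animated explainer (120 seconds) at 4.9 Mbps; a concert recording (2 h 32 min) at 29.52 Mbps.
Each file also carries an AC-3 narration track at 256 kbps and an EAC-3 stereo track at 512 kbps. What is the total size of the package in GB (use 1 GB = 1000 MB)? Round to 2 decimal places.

55.19 GB

Audio total: 256 + 512 = 768 kbps = 0.768 Mbps.
music video: 9.298 Mbps × 180 s = 1673.6 Mb
security camera export: 5.968 Mbps × 27300 s = 162926.4 Mb
animated explainer: 5.668 Mbps × 120 s = 680.2 Mb
concert recording: 30.288 Mbps × 9120 s = 276226.6 Mb
Total: 441506.8 Mb = 55188.3 MB.
= 55.19 GB.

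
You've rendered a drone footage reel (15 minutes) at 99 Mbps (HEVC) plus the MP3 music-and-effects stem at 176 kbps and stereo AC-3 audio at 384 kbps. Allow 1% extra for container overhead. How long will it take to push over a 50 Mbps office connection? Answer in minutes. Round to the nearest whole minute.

30 minutes

15 min = 900 s
Audio total: 176 + 384 = 560 kbps = 0.560 Mbps.
Total bitrate: 99.560 Mbps.
File: 99.560 Mbps × 900 s = 89604.0 Mb.
With 1% container overhead: ×1.01. → 90500.0 Mb.
At 50 Mbps: 90500.0 / 50 = 1810.0 s ≈ 30.2 minutes.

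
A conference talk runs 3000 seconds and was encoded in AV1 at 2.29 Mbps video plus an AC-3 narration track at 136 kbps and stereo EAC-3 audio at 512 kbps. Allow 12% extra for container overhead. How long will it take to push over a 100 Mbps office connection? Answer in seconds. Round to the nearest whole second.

Audio total: 136 + 512 = 648 kbps = 0.648 Mbps.
Total bitrate: 2.938 Mbps.
File: 2.938 Mbps × 3000 s = 8814.0 Mb.
With 12% container overhead: ×1.12. → 9871.7 Mb.
At 100 Mbps: 9871.7 / 100 = 98.7 s ≈ 98.7 seconds.

99 seconds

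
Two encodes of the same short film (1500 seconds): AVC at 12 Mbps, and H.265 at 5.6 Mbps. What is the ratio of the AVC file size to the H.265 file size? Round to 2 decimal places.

2.14

AVC: 12.000 Mbps × 1500 s = 18000.0 Mb = 2.095 GiB.
H.265: 5.600 Mbps × 1500 s = 8400.0 Mb = 0.978 GiB.
Ratio: 2.095 / 0.978 = 2.143.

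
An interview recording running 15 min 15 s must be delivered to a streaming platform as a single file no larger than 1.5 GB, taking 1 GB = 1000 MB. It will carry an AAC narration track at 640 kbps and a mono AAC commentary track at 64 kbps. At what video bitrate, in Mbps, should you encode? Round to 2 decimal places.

Budget: 1.5 GB = 12000.0 Mb.
15 min 15 s = 915 s
Total bitrate budget: 12000.0 Mb / 915 s = 13.115 Mbps.
Audio total: 640 + 64 = 704 kbps = 0.704 Mbps.
Video: 13.115 − 0.704 = 12.411 Mbps.

12.41 Mbps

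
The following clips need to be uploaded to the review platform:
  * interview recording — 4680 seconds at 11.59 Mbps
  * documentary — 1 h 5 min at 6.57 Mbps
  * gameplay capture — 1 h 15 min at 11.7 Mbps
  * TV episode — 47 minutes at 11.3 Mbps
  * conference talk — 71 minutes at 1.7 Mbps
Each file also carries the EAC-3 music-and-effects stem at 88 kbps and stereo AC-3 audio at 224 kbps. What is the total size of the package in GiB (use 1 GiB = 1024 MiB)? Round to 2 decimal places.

Audio total: 88 + 224 = 312 kbps = 0.312 Mbps.
interview recording: 11.902 Mbps × 4680 s = 55701.4 Mb
documentary: 6.882 Mbps × 3900 s = 26839.8 Mb
gameplay capture: 12.012 Mbps × 4500 s = 54054.0 Mb
TV episode: 11.612 Mbps × 2820 s = 32745.8 Mb
conference talk: 2.012 Mbps × 4260 s = 8571.1 Mb
Total: 177912.1 Mb = 22239.0 MB.
= 20.71 GiB.

20.71 GiB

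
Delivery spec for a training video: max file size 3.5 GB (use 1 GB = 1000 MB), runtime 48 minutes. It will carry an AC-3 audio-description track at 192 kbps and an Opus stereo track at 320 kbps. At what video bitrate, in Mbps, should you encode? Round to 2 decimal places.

9.21 Mbps

Budget: 3.5 GB = 28000.0 Mb.
48 min = 2880 s
Total bitrate budget: 28000.0 Mb / 2880 s = 9.722 Mbps.
Audio total: 192 + 320 = 512 kbps = 0.512 Mbps.
Video: 9.722 − 0.512 = 9.210 Mbps.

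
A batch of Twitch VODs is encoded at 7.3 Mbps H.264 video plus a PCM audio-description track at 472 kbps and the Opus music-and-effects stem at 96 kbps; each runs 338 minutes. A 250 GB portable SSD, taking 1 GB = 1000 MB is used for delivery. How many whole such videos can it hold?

338 min = 20280 s
Audio total: 472 + 96 = 568 kbps = 0.568 Mbps.
Total bitrate: 7.868 Mbps.
Per item: 7.868 Mbps × 20280 s = 159,563 Mb = 19,945 MB.
Capacity: 250 GB = 2,000,000 Mb; 12.53 items → 12 complete.

12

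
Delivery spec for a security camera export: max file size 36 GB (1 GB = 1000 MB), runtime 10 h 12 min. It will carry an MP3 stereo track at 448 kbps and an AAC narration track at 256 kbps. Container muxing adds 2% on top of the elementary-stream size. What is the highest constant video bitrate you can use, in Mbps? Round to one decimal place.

7.0 Mbps

Budget: 36 GB = 288000.0 Mb.
Stream payload after overhead: 288000.0 / 1.02 = 282352.9 Mb.
10 h 12 min = 612 min = 36720 s
Total bitrate budget: 282352.9 Mb / 36720 s = 7.689 Mbps.
Audio total: 448 + 256 = 704 kbps = 0.704 Mbps.
Video: 7.689 − 0.704 = 6.985 Mbps.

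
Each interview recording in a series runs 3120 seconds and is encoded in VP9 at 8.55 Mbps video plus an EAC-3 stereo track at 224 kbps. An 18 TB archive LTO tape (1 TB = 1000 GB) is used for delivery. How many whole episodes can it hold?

Audio: 224 kbps = 0.224 Mbps.
Total bitrate: 8.774 Mbps.
Per item: 8.774 Mbps × 3120 s = 27,375 Mb = 3,422 MB.
Capacity: 18 TB = 144,000,000 Mb; 5260.30 items → 5260 complete.

5260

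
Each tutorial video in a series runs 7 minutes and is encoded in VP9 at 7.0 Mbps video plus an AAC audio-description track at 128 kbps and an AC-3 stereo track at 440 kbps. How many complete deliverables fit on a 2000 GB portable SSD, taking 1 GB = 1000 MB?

7 min = 420 s
Audio total: 128 + 440 = 568 kbps = 0.568 Mbps.
Total bitrate: 7.568 Mbps.
Per item: 7.568 Mbps × 420 s = 3,179 Mb = 397.3 MB.
Capacity: 2000 GB = 16,000,000 Mb; 5033.73 items → 5033 complete.

5033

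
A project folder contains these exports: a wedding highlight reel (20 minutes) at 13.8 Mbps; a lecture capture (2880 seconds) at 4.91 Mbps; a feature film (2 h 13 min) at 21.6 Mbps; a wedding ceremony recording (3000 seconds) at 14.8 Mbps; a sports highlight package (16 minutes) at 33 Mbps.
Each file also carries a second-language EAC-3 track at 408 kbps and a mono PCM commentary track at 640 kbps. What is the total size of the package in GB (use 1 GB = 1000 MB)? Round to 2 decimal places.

Audio total: 408 + 640 = 1048 kbps = 1.048 Mbps.
wedding highlight reel: 14.848 Mbps × 1200 s = 17817.6 Mb
lecture capture: 5.958 Mbps × 2880 s = 17159.0 Mb
feature film: 22.648 Mbps × 7980 s = 180731.0 Mb
wedding ceremony recording: 15.848 Mbps × 3000 s = 47544.0 Mb
sports highlight package: 34.048 Mbps × 960 s = 32686.1 Mb
Total: 295937.8 Mb = 36992.2 MB.
= 36.99 GB.

36.99 GB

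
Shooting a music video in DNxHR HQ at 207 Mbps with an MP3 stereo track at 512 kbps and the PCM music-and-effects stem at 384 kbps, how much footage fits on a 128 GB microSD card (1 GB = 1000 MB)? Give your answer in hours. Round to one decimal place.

1.4 hours

Audio total: 512 + 384 = 896 kbps = 0.896 Mbps.
Total bitrate: 207 + 0.896 = 207.896 Mbps.
Capacity: 128 GB = 1,024,000 Mb.
Recording time: 1,024,000 / 207.896 = 4,926 s ≈ 1.37 hours.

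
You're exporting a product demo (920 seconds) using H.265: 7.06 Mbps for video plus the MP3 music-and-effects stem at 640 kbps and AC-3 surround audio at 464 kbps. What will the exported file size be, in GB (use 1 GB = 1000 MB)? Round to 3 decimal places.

Audio total: 640 + 464 = 1104 kbps = 1.104 Mbps.
Total bitrate: 7.06 + 1.104 = 8.164 Mbps.
Stream data: 8.164 Mbps × 920 s = 7510.9 Mb.
7,511 Mb ÷ 8 = 938.9 MB → 0.9389 GB.

0.939 GB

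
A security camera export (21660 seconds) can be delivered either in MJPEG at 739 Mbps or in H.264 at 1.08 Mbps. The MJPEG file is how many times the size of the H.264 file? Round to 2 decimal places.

MJPEG: 739.000 Mbps × 21660 s = 16006740.0 Mb = 2000.842 GB.
H.264: 1.080 Mbps × 21660 s = 23392.8 Mb = 2.924 GB.
Ratio: 2000.842 / 2.924 = 684.259.

684.26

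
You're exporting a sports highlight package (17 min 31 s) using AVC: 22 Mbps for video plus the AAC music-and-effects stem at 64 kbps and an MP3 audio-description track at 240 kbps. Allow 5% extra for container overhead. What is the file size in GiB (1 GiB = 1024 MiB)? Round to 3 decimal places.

17 min 31 s = 1051 s
Audio total: 64 + 240 = 304 kbps = 0.304 Mbps.
Total bitrate: 22 + 0.304 = 22.304 Mbps.
Stream data: 22.304 Mbps × 1051 s = 23441.5 Mb.
With 5% container overhead: ×1.05.
24,614 Mb = 3,076,697,400 bytes ÷ 1,073,741,824 = 2.865 GiB.

2.865 GiB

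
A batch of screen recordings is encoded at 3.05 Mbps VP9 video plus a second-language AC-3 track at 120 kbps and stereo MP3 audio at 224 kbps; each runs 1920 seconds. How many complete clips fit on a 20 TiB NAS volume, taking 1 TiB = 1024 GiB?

26996

Audio total: 120 + 224 = 344 kbps = 0.344 Mbps.
Total bitrate: 3.394 Mbps.
Per item: 3.394 Mbps × 1920 s = 6,516 Mb = 814.6 MB.
Capacity: 20 TiB = 175,921,860 Mb; 26996.46 items → 26996 complete.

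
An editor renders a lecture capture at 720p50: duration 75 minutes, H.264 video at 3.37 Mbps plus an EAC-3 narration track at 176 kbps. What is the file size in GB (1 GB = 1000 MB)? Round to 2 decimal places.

75 min = 4500 s
Audio: 176 kbps = 0.176 Mbps.
Total bitrate: 3.37 + 0.176 = 3.546 Mbps.
Stream data: 3.546 Mbps × 4500 s = 15957.0 Mb.
15,957 Mb ÷ 8 = 1,995 MB → 1.995 GB.

1.99 GB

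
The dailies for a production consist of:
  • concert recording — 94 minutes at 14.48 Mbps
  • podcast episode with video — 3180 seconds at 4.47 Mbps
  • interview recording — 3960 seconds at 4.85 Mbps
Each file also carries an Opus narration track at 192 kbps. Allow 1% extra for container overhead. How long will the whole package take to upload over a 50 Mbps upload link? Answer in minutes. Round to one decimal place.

39.6 minutes

Audio: 192 kbps = 0.192 Mbps.
concert recording: 14.672 Mbps × 5640 s × 1.01 = 83577.6 Mb
podcast episode with video: 4.662 Mbps × 3180 s × 1.01 = 14973.4 Mb
interview recording: 5.042 Mbps × 3960 s × 1.01 = 20166.0 Mb
Total: 118717.0 Mb = 14839.6 MB.
At 50 Mbps: 118717.0 / 50 = 2374 s ≈ 39.6 minutes.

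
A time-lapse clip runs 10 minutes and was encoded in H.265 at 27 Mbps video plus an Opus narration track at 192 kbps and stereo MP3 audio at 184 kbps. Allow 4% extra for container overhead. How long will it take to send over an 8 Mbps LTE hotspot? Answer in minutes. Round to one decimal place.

35.6 minutes

10 min = 600 s
Audio total: 192 + 184 = 376 kbps = 0.376 Mbps.
Total bitrate: 27.376 Mbps.
File: 27.376 Mbps × 600 s = 16425.6 Mb.
With 4% container overhead: ×1.04. → 17082.6 Mb.
At 8 Mbps: 17082.6 / 8 = 2135.3 s ≈ 35.6 minutes.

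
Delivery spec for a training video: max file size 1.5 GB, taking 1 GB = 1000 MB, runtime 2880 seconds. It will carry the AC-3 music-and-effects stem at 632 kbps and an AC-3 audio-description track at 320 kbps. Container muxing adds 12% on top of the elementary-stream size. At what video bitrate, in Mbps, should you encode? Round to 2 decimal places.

2.77 Mbps

Budget: 1.5 GB = 12000.0 Mb.
Stream payload after overhead: 12000.0 / 1.12 = 10714.3 Mb.
Total bitrate budget: 10714.3 Mb / 2880 s = 3.720 Mbps.
Audio total: 632 + 320 = 952 kbps = 0.952 Mbps.
Video: 3.720 − 0.952 = 2.768 Mbps.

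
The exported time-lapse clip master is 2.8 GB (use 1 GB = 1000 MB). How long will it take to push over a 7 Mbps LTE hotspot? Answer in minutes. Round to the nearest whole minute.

53 minutes

File: 2.8 GB = 22400.0 Mb.
At 7 Mbps: 22400.0 / 7 = 3200.0 s ≈ 53.3 minutes.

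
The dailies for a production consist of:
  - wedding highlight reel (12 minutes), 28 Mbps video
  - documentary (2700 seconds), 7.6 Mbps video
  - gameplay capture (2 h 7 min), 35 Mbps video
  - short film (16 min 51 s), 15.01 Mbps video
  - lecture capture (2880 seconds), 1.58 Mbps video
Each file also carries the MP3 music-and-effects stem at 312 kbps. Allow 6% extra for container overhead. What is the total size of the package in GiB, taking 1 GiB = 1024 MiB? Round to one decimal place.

40.9 GiB

Audio: 312 kbps = 0.312 Mbps.
wedding highlight reel: 28.312 Mbps × 720 s × 1.06 = 21607.7 Mb
documentary: 7.912 Mbps × 2700 s × 1.06 = 22644.1 Mb
gameplay capture: 35.312 Mbps × 7620 s × 1.06 = 285222.1 Mb
short film: 15.322 Mbps × 1011 s × 1.06 = 16420.0 Mb
lecture capture: 1.892 Mbps × 2880 s × 1.06 = 5775.9 Mb
Total: 351669.8 Mb = 43958.7 MB.
= 40.94 GiB.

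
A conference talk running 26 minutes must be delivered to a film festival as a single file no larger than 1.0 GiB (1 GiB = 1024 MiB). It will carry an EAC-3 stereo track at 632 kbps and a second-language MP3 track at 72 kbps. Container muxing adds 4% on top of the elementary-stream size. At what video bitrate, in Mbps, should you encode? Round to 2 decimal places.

4.59 Mbps

Budget: 1.0 GiB = 8589.9 Mb.
Stream payload after overhead: 8589.9 / 1.04 = 8259.6 Mb.
26 min = 1560 s
Total bitrate budget: 8259.6 Mb / 1560 s = 5.295 Mbps.
Audio total: 632 + 72 = 704 kbps = 0.704 Mbps.
Video: 5.295 − 0.704 = 4.591 Mbps.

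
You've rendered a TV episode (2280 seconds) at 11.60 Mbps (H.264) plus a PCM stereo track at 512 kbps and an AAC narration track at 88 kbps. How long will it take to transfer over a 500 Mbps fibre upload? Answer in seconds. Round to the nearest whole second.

Audio total: 512 + 88 = 600 kbps = 0.600 Mbps.
Total bitrate: 12.200 Mbps.
File: 12.200 Mbps × 2280 s = 27816.0 Mb.
At 500 Mbps: 27816.0 / 500 = 55.6 s ≈ 55.6 seconds.

56 seconds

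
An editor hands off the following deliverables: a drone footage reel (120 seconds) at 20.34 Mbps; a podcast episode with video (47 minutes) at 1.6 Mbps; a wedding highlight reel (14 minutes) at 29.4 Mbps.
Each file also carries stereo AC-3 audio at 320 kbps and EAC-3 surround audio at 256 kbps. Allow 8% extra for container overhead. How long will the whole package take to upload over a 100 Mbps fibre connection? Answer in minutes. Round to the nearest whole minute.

Audio total: 320 + 256 = 576 kbps = 0.576 Mbps.
drone footage reel: 20.916 Mbps × 120 s × 1.08 = 2710.7 Mb
podcast episode with video: 2.176 Mbps × 2820 s × 1.08 = 6627.2 Mb
wedding highlight reel: 29.976 Mbps × 840 s × 1.08 = 27194.2 Mb
Total: 36532.2 Mb = 4566.5 MB.
At 100 Mbps: 36532.2 / 100 = 365 s ≈ 6.09 minutes.

6 minutes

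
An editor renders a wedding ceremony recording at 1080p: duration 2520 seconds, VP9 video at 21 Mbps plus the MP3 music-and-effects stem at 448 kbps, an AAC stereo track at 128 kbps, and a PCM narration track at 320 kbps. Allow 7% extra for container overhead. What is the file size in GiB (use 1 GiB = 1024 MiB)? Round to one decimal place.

Audio total: 448 + 128 + 320 = 896 kbps = 0.896 Mbps.
Total bitrate: 21 + 0.896 = 21.896 Mbps.
Stream data: 21.896 Mbps × 2520 s = 55177.9 Mb.
With 7% container overhead: ×1.07.
59,040 Mb = 7,380,046,800 bytes ÷ 1,073,741,824 = 6.873 GiB.

6.9 GiB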